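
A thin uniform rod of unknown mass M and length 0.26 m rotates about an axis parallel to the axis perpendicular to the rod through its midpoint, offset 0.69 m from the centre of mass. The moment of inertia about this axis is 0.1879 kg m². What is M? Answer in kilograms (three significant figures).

I = I_cm + Md² = (1/12)ML² + Md² = M·[0.0833333·(0.26)² + (0.69)²] = M·0.48173.
So M = 0.1879 / 0.48173 = 0.39005 kg.

0.390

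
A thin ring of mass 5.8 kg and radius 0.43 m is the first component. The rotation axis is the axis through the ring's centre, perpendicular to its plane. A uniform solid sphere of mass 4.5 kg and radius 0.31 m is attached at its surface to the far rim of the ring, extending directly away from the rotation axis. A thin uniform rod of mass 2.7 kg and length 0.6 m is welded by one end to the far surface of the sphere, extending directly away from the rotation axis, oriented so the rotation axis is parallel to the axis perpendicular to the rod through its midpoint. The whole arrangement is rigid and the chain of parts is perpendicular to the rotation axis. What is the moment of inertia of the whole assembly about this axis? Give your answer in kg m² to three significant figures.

8.71

Thin ring: I_cm = MR² = (5.8)(0.43)² = 1.0724 kg m²; axis through the centre, so I = 1.0724 kg m².
Solid sphere: I_cm = (2/5)MR² = (2/5)(4.5)(0.31)² = 0.17298 kg m²; centre at d = 0.43 + 0.31 = 0.74 m, so the parallel axis theorem gives I = 0.17298 + (4.5)(0.74)² = 2.6372 kg m².
Thin rod: I_cm = (1/12)ML² = (1/12)(2.7)(0.6)² = 0.081 kg m²; centre at d = 0.43 + 0.31 + 0.31 + 0.3 = 1.35 m, so the parallel axis theorem gives I = 0.081 + (2.7)(1.35)² = 5.0018 kg m².
Total I = 1.0724 + 2.6372 + 5.0018 = 8.7114 kg m².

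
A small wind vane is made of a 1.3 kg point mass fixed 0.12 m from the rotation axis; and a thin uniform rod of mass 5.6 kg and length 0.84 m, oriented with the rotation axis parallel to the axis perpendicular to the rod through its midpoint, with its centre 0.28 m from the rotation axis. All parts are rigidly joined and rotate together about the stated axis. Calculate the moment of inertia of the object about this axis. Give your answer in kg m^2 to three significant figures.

Point mass: I_cm = 0; centre at d = 0.12 m, so I = I_cm + Md² gives I = 0 + (1.3)(0.12)² = 0.01872 kg m^2.
Thin rod: I_cm = (1/12)ML² = (1/12)(5.6)(0.84)² = 0.32928 kg m^2; centre at d = 0.28 m, so I = I_cm + Md² gives I = 0.32928 + (5.6)(0.28)² = 0.76832 kg m^2.
Total I = 0.01872 + 0.76832 = 0.78704 kg m^2.

0.787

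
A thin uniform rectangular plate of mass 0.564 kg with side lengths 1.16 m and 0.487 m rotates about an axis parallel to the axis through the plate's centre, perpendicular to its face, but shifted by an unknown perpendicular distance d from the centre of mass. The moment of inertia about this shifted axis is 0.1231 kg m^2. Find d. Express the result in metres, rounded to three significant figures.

0.294

About the centre-of-mass axis, I_cm = (1/12)M(a²+b²) = (1/12)(0.564)[(1.16)² + (0.487)²] = 0.07439 kg m^2.
Parallel axis theorem: I = I_cm + Md², so Md² = 0.1231 − 0.07439 = 0.04871 kg m^2.
d = √(0.04871 / 0.564) = 0.29388 m.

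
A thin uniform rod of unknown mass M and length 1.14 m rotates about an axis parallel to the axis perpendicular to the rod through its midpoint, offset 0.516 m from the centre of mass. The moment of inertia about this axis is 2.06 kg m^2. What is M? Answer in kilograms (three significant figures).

I = I_cm + Md² = (1/12)ML² + Md² = M·[0.0833333·(1.14)² + (0.516)²] = M·0.37456.
So M = 2.06 / 0.37456 = 5.4998 kg.

5.50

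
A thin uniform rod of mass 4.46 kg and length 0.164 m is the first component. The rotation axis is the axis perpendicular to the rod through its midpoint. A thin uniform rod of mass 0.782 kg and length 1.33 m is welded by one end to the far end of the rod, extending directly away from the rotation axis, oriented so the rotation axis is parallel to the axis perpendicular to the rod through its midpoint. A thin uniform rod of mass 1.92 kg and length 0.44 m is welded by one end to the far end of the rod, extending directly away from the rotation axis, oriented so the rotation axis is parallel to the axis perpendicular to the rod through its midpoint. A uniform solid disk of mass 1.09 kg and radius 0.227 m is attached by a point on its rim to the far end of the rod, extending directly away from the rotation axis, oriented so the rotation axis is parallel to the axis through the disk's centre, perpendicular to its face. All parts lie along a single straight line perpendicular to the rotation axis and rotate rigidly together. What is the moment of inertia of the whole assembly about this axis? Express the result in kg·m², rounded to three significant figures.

Thin rod: I_cm = (1/12)ML² = (1/12)(4.46)(0.164)² = 0.0099963 kg·m²; axis through the centre, so I = 0.0099963 kg·m².
Thin rod: I_cm = (1/12)ML² = (1/12)(0.782)(1.33)² = 0.11527 kg·m²; centre at d = 0.082 + 0.665 = 0.747 m, so I = I_cm + Md² gives I = 0.11527 + (0.782)(0.747)² = 0.55164 kg·m².
Thin rod: I_cm = (1/12)ML² = (1/12)(1.92)(0.44)² = 0.030976 kg·m²; centre at d = 0.082 + 0.665 + 0.665 + 0.22 = 1.632 m, so I = I_cm + Md² gives I = 0.030976 + (1.92)(1.632)² = 5.1448 kg·m².
Solid disk: I_cm = (1/2)MR² = (1/2)(1.09)(0.227)² = 0.028083 kg·m²; centre at d = 0.082 + 0.665 + 0.665 + 0.22 + 0.22 + 0.227 = 2.079 m, so I = I_cm + Md² gives I = 0.028083 + (1.09)(2.079)² = 4.7393 kg·m².
Total I = 0.0099963 + 0.55164 + 5.1448 + 4.7393 = 10.446 kg·m².

10.4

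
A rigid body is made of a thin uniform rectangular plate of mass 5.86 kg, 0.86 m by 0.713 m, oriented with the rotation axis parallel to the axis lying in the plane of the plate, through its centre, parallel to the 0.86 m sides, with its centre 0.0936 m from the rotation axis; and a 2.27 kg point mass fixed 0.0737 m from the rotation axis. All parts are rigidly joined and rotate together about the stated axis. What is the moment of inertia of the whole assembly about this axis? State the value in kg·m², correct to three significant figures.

Rectangular plate: I_cm = (1/12)Mb² = (1/12)(5.86)(0.713)² = 0.24825 kg·m²; centre at d = 0.0936 m, so I = I_cm + Md² gives I = 0.24825 + (5.86)(0.0936)² = 0.29959 kg·m².
Point mass: I_cm = 0; centre at d = 0.0737 m, so I = I_cm + Md² gives I = 0 + (2.27)(0.0737)² = 0.01233 kg·m².
Total I = 0.29959 + 0.01233 = 0.31192 kg·m².

0.312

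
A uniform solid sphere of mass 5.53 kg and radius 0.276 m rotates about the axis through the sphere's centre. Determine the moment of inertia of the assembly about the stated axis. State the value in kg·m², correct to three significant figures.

I_cm = (2/5)MR² = (2/5)(5.53)(0.276)² = 0.1685 kg·m²; axis through the centre, so I = 0.1685 kg·m².

0.169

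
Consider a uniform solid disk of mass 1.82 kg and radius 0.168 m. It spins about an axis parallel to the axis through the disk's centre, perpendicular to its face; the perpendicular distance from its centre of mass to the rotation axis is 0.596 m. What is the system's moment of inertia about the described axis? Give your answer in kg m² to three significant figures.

0.672

I_cm = (1/2)MR² = (1/2)(1.82)(0.168)² = 0.025684 kg m²; centre at d = 0.596 m, so the parallel axis theorem gives I = 0.025684 + (1.82)(0.596)² = 0.67218 kg m².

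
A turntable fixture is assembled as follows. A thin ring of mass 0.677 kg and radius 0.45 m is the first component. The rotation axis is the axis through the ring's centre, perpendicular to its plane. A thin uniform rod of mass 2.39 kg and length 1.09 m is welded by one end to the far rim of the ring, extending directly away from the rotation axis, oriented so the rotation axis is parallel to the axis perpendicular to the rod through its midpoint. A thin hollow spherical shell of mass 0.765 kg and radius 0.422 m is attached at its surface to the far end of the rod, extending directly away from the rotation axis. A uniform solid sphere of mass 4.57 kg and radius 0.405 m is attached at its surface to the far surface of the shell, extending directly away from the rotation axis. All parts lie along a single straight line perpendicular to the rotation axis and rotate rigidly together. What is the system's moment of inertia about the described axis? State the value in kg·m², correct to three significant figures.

41.6

Thin ring: I_cm = MR² = (0.677)(0.45)² = 0.13709 kg·m²; axis through the centre, so I = 0.13709 kg·m².
Thin rod: I_cm = (1/12)ML² = (1/12)(2.39)(1.09)² = 0.23663 kg·m²; centre at d = 0.45 + 0.545 = 0.995 m, so the parallel axis theorem gives I = 0.23663 + (2.39)(0.995)² = 2.6028 kg·m².
Spherical shell: I_cm = (2/3)MR² = (2/3)(0.765)(0.422)² = 0.090823 kg·m²; centre at d = 0.45 + 0.545 + 0.545 + 0.422 = 1.962 m, so the parallel axis theorem gives I = 0.090823 + (0.765)(1.962)² = 3.0356 kg·m².
Solid sphere: I_cm = (2/5)MR² = (2/5)(4.57)(0.405)² = 0.29984 kg·m²; centre at d = 0.45 + 0.545 + 0.545 + 0.422 + 0.422 + 0.405 = 2.789 m, so the parallel axis theorem gives I = 0.29984 + (4.57)(2.789)² = 35.848 kg·m².
Total I = 0.13709 + 2.6028 + 3.0356 + 35.848 = 41.623 kg·m².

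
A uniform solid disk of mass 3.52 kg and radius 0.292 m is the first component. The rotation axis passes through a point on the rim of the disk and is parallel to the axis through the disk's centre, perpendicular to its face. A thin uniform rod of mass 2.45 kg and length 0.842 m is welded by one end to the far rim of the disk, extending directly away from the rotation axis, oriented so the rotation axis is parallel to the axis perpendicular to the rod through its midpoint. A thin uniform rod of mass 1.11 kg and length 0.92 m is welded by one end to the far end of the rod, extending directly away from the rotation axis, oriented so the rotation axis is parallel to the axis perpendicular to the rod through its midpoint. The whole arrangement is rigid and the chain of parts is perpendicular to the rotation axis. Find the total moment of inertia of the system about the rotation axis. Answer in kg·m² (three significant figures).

Solid disk: I_cm = (1/2)MR² = (1/2)(3.52)(0.292)² = 0.15006 kg·m²; centre at d = 0.292 m, so I = I_cm + Md² gives I = 0.15006 + (3.52)(0.292)² = 0.45019 kg·m².
Thin rod: I_cm = (1/12)ML² = (1/12)(2.45)(0.842)² = 0.14475 kg·m²; centre at d = 0.292 + 0.292 + 0.421 = 1.005 m, so I = I_cm + Md² gives I = 0.14475 + (2.45)(1.005)² = 2.6193 kg·m².
Thin rod: I_cm = (1/12)ML² = (1/12)(1.11)(0.92)² = 0.078292 kg·m²; centre at d = 0.292 + 0.292 + 0.421 + 0.421 + 0.46 = 1.886 m, so I = I_cm + Md² gives I = 0.078292 + (1.11)(1.886)² = 4.0266 kg·m².
Total I = 0.45019 + 2.6193 + 4.0266 = 7.0961 kg·m².

7.10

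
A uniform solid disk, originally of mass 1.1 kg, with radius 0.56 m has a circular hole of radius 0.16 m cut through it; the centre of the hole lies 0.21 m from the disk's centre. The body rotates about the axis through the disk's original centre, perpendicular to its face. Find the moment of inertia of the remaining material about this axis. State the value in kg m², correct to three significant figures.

Unpierced body about its centre: I₀ = (1/2)MR² = (1/2)(1.1)(0.56)² = 0.17248 kg m².
The removed disk has mass m = M·(r/R)² = (1.1)(0.16/0.56)² = 0.089796 kg (same uniform areal density).
Its moment of inertia about the rotation axis (parallel-axis theorem): I_hole = (1/2)mr² + md² = (1/2)(0.089796)(0.16)² + (0.089796)(0.21)² = 0.0051094 kg m².
Treating the hole as negative mass, I = I₀ − I_hole = 0.17248 − 0.0051094 = 0.16737 kg m².

0.167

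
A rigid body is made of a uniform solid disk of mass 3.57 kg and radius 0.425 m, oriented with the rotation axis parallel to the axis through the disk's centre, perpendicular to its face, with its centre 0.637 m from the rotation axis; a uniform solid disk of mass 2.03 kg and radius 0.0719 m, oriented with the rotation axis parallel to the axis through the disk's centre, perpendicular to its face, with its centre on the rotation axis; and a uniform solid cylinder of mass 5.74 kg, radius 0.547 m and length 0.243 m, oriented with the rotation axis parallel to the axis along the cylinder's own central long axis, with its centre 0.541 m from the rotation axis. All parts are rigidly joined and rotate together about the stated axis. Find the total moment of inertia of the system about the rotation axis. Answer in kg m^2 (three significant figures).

Solid disk: I_cm = (1/2)MR² = (1/2)(3.57)(0.425)² = 0.32242 kg m^2; centre at d = 0.637 m, so I = I_cm + Md² gives I = 0.32242 + (3.57)(0.637)² = 1.771 kg m^2.
Solid disk: I_cm = (1/2)MR² = (1/2)(2.03)(0.0719)² = 0.0052472 kg m^2; axis through the centre, so I = 0.0052472 kg m^2.
Solid cylinder: I_cm = (1/2)MR² = (1/2)(5.74)(0.547)² = 0.85873 kg m^2; centre at d = 0.541 m, so I = I_cm + Md² gives I = 0.85873 + (5.74)(0.541)² = 2.5387 kg m^2.
Total I = 1.771 + 0.0052472 + 2.5387 = 4.315 kg m^2.

4.31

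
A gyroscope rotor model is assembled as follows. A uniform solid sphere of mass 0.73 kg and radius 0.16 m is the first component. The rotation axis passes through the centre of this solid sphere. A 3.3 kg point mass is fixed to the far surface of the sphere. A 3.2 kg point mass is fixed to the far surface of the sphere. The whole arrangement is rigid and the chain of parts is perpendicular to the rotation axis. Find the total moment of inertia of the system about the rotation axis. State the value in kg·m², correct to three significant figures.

Solid sphere: I_cm = (2/5)MR² = (2/5)(0.73)(0.16)² = 0.0074752 kg·m²; axis through the centre, so I = 0.0074752 kg·m².
Point mass: I_cm = 0; centre at d = 0.16 m, so I = I_cm + Md² gives I = 0 + (3.3)(0.16)² = 0.08448 kg·m².
Point mass: I_cm = 0; centre at d = 0.16 m, so I = I_cm + Md² gives I = 0 + (3.2)(0.16)² = 0.08192 kg·m².
Total I = 0.0074752 + 0.08448 + 0.08192 = 0.17388 kg·m².

0.174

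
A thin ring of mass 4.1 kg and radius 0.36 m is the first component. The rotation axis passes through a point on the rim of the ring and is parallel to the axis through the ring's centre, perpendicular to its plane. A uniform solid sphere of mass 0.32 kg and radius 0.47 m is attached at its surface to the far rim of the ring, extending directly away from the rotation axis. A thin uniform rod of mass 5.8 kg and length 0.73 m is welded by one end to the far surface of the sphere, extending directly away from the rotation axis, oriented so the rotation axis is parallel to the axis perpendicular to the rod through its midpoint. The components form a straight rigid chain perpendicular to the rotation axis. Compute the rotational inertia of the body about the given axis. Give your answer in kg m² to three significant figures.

25.6

Thin ring: I_cm = MR² = (4.1)(0.36)² = 0.53136 kg m²; centre at d = 0.36 m, so the parallel axis theorem gives I = 0.53136 + (4.1)(0.36)² = 1.0627 kg m².
Solid sphere: I_cm = (2/5)MR² = (2/5)(0.32)(0.47)² = 0.028275 kg m²; centre at d = 0.36 + 0.36 + 0.47 = 1.19 m, so the parallel axis theorem gives I = 0.028275 + (0.32)(1.19)² = 0.48143 kg m².
Thin rod: I_cm = (1/12)ML² = (1/12)(5.8)(0.73)² = 0.25757 kg m²; centre at d = 0.36 + 0.36 + 0.47 + 0.47 + 0.365 = 2.025 m, so the parallel axis theorem gives I = 0.25757 + (5.8)(2.025)² = 24.041 kg m².
Total I = 1.0627 + 0.48143 + 24.041 = 25.585 kg m².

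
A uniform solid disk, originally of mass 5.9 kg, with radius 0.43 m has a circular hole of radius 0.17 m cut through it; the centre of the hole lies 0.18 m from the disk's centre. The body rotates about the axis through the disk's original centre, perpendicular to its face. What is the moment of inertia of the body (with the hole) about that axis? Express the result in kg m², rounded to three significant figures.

0.502

Unpierced body about its centre: I₀ = (1/2)MR² = (1/2)(5.9)(0.43)² = 0.54546 kg m².
The removed disk has mass m = M·(r/R)² = (5.9)(0.17/0.43)² = 0.92217 kg (same uniform areal density).
Its moment of inertia about the rotation axis (parallel-axis theorem): I_hole = (1/2)mr² + md² = (1/2)(0.92217)(0.17)² + (0.92217)(0.18)² = 0.043204 kg m².
Treating the hole as negative mass, I = I₀ − I_hole = 0.54546 − 0.043204 = 0.50225 kg m².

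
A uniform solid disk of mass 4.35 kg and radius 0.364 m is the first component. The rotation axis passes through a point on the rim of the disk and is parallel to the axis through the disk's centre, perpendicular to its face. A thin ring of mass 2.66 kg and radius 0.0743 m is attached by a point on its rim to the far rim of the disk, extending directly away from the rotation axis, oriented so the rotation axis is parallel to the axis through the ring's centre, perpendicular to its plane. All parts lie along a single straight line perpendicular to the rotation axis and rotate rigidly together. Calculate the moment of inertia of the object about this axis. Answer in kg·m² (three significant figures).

2.59

Solid disk: I_cm = (1/2)MR² = (1/2)(4.35)(0.364)² = 0.28818 kg·m²; centre at d = 0.364 m, so I = I_cm + Md² gives I = 0.28818 + (4.35)(0.364)² = 0.86454 kg·m².
Thin ring: I_cm = MR² = (2.66)(0.0743)² = 0.014685 kg·m²; centre at d = 0.364 + 0.364 + 0.0743 = 0.8023 m, so I = I_cm + Md² gives I = 0.014685 + (2.66)(0.8023)² = 1.7269 kg·m².
Total I = 0.86454 + 1.7269 = 2.5914 kg·m².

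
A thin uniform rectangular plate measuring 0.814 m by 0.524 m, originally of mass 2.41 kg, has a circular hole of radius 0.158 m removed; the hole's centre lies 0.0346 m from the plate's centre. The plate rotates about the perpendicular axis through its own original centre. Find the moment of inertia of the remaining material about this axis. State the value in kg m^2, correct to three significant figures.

0.182

Unpierced body about its centre: I₀ = (1/12)M(a²+b²) = (1/12)(2.41)[(0.814)² + (0.524)²] = 0.18822 kg m^2.
The removed disk has mass m = M·πr²/(ab) = (2.41)·π(0.158)²/(0.814·0.524) = 0.44312 kg (same uniform areal density).
Its moment of inertia about the rotation axis (parallel-axis theorem): I_hole = (1/2)mr² + md² = (1/2)(0.44312)(0.158)² + (0.44312)(0.0346)² = 0.0060616 kg m^2.
Treating the hole as negative mass, I = I₀ − I_hole = 0.18822 − 0.0060616 = 0.18215 kg m^2.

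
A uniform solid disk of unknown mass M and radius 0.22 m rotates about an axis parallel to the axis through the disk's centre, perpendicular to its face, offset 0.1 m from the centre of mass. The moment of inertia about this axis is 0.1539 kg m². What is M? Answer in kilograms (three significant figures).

I = I_cm + Md² = (1/2)MR² + Md² = M·[0.5·(0.22)² + (0.1)²] = M·0.0342.
So M = 0.1539 / 0.0342 = 4.5 kg.

4.50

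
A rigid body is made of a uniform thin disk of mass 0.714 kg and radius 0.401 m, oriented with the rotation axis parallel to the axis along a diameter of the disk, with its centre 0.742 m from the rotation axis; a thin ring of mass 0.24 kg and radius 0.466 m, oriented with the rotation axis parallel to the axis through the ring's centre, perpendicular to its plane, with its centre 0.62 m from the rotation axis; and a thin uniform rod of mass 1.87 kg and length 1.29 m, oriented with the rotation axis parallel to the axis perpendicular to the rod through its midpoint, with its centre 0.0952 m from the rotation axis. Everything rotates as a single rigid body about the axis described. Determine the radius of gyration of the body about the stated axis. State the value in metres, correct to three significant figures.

0.546

Thin disk: I_cm = (1/4)MR² = (1/4)(0.714)(0.401)² = 0.028703 kg·m²; centre at d = 0.742 m, so I = I_cm + Md² gives I = 0.028703 + (0.714)(0.742)² = 0.42181 kg·m².
Thin ring: I_cm = MR² = (0.24)(0.466)² = 0.052117 kg·m²; centre at d = 0.62 m, so I = I_cm + Md² gives I = 0.052117 + (0.24)(0.62)² = 0.14437 kg·m².
Thin rod: I_cm = (1/12)ML² = (1/12)(1.87)(1.29)² = 0.25932 kg·m²; centre at d = 0.0952 m, so I = I_cm + Md² gives I = 0.25932 + (1.87)(0.0952)² = 0.27627 kg·m².
Total I = 0.84245 kg·m²; total mass M = 2.824 kg.
k = √(I/M) = √(0.84245/2.824) = 0.54618 m.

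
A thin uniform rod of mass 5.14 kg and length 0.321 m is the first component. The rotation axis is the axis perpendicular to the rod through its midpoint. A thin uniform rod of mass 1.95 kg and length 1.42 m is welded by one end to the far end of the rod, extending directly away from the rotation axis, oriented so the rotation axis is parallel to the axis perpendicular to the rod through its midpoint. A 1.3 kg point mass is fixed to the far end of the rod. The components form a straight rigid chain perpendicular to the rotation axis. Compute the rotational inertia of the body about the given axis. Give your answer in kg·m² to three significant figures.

5.10

Thin rod: I_cm = (1/12)ML² = (1/12)(5.14)(0.321)² = 0.044136 kg·m²; axis through the centre, so I = 0.044136 kg·m².
Thin rod: I_cm = (1/12)ML² = (1/12)(1.95)(1.42)² = 0.32766 kg·m²; centre at d = 0.1605 + 0.71 = 0.8705 m, so the parallel axis theorem gives I = 0.32766 + (1.95)(0.8705)² = 1.8053 kg·m².
Point mass: I_cm = 0; centre at d = 0.1605 + 0.71 + 0.71 = 1.5805 m, so the parallel axis theorem gives I = 0 + (1.3)(1.5805)² = 3.2474 kg·m².
Total I = 0.044136 + 1.8053 + 3.2474 = 5.0968 kg·m².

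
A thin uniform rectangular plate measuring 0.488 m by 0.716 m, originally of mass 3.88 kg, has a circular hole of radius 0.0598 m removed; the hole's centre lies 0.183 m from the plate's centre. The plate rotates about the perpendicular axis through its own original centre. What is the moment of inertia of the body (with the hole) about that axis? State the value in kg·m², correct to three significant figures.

0.238

Unpierced body about its centre: I₀ = (1/12)M(a²+b²) = (1/12)(3.88)[(0.488)² + (0.716)²] = 0.24276 kg·m².
The removed disk has mass m = M·πr²/(ab) = (3.88)·π(0.0598)²/(0.488·0.716) = 0.12475 kg (same uniform areal density).
Its moment of inertia about the rotation axis (parallel-axis theorem): I_hole = (1/2)mr² + md² = (1/2)(0.12475)(0.0598)² + (0.12475)(0.183)² = 0.0044009 kg·m².
Treating the hole as negative mass, I = I₀ − I_hole = 0.24276 − 0.0044009 = 0.23836 kg·m².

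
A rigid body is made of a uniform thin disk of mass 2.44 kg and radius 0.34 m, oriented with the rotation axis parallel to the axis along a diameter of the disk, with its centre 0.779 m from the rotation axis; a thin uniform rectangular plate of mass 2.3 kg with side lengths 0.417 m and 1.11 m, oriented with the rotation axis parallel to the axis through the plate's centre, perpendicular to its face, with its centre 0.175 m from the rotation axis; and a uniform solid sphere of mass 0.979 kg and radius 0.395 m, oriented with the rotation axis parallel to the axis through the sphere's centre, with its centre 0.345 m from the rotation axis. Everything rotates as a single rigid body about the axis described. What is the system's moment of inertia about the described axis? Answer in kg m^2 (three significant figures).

Thin disk: I_cm = (1/4)MR² = (1/4)(2.44)(0.34)² = 0.070516 kg m^2; centre at d = 0.779 m, so I = I_cm + Md² gives I = 0.070516 + (2.44)(0.779)² = 1.5512 kg m^2.
Rectangular plate: I_cm = (1/12)M(a²+b²) = (1/12)(2.3)[(0.417)² + (1.11)²] = 0.26948 kg m^2; centre at d = 0.175 m, so I = I_cm + Md² gives I = 0.26948 + (2.3)(0.175)² = 0.33992 kg m^2.
Solid sphere: I_cm = (2/5)MR² = (2/5)(0.979)(0.395)² = 0.061099 kg m^2; centre at d = 0.345 m, so I = I_cm + Md² gives I = 0.061099 + (0.979)(0.345)² = 0.17762 kg m^2.
Total I = 1.5512 + 0.33992 + 0.17762 = 2.0688 kg m^2.

2.07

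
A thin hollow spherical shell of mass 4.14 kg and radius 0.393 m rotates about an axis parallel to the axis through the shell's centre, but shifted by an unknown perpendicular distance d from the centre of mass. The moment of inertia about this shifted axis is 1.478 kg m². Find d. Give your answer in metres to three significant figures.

About the centre-of-mass axis, I_cm = (2/3)MR² = (2/3)(4.14)(0.393)² = 0.42628 kg m².
Parallel axis theorem: I = I_cm + Md², so Md² = 1.478 − 0.42628 = 1.0517 kg m².
d = √(1.0517 / 4.14) = 0.50402 m.

0.504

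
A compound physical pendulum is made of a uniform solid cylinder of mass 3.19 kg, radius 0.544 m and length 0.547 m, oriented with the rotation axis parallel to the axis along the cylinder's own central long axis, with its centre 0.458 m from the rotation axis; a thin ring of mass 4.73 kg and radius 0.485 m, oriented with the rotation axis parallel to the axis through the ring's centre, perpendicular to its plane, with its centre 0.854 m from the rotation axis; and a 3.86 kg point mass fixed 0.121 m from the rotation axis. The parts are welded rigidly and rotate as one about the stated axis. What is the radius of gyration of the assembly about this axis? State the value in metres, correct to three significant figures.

0.699

Solid cylinder: I_cm = (1/2)MR² = (1/2)(3.19)(0.544)² = 0.47202 kg m^2; centre at d = 0.458 m, so I = I_cm + Md² gives I = 0.47202 + (3.19)(0.458)² = 1.1412 kg m^2.
Thin ring: I_cm = MR² = (4.73)(0.485)² = 1.1126 kg m^2; centre at d = 0.854 m, so I = I_cm + Md² gives I = 1.1126 + (4.73)(0.854)² = 4.5623 kg m^2.
Point mass: I_cm = 0; centre at d = 0.121 m, so I = I_cm + Md² gives I = 0 + (3.86)(0.121)² = 0.056514 kg m^2.
Total I = 5.76 kg m^2; total mass M = 11.78 kg.
k = √(I/M) = √(5.76/11.78) = 0.69926 m.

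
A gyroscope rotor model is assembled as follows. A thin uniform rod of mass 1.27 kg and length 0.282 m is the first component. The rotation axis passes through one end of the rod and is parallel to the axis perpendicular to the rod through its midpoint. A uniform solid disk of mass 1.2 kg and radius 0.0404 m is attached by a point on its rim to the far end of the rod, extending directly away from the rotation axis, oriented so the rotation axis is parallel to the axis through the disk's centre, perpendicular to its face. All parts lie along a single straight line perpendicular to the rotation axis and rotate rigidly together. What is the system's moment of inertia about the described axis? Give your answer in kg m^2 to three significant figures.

0.159

Thin rod: I_cm = (1/12)ML² = (1/12)(1.27)(0.282)² = 0.0084163 kg m^2; centre at d = 0.141 m, so I = I_cm + Md² gives I = 0.0084163 + (1.27)(0.141)² = 0.033665 kg m^2.
Solid disk: I_cm = (1/2)MR² = (1/2)(1.2)(0.0404)² = 0.0009793 kg m^2; centre at d = 0.141 + 0.141 + 0.0404 = 0.3224 m, so I = I_cm + Md² gives I = 0.0009793 + (1.2)(0.3224)² = 0.12571 kg m^2.
Total I = 0.033665 + 0.12571 = 0.15937 kg m^2.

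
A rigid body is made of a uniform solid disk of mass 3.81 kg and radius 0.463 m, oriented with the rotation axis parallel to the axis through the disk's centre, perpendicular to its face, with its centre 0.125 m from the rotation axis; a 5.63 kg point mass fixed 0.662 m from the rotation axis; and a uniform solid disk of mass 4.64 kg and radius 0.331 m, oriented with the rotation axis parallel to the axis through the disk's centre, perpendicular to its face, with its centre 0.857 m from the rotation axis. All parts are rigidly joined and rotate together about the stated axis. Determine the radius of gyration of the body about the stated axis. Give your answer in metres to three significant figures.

Solid disk: I_cm = (1/2)MR² = (1/2)(3.81)(0.463)² = 0.40837 kg·m²; centre at d = 0.125 m, so the parallel axis theorem gives I = 0.40837 + (3.81)(0.125)² = 0.4679 kg·m².
Point mass: I_cm = 0; centre at d = 0.662 m, so the parallel axis theorem gives I = 0 + (5.63)(0.662)² = 2.4673 kg·m².
Solid disk: I_cm = (1/2)MR² = (1/2)(4.64)(0.331)² = 0.25418 kg·m²; centre at d = 0.857 m, so the parallel axis theorem gives I = 0.25418 + (4.64)(0.857)² = 3.662 kg·m².
Total I = 6.5972 kg·m²; total mass M = 14.08 kg.
k = √(I/M) = √(6.5972/14.08) = 0.68451 m.

0.685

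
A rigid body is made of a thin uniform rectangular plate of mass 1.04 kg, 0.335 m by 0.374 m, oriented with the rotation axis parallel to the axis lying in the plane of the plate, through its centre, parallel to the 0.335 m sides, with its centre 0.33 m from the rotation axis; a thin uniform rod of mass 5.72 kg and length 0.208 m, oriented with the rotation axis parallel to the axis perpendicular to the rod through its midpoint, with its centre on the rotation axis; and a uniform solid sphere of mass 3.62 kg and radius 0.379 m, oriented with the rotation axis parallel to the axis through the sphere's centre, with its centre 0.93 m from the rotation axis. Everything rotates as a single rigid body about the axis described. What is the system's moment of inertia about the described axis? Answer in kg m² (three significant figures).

Rectangular plate: I_cm = (1/12)Mb² = (1/12)(1.04)(0.374)² = 0.012123 kg m²; centre at d = 0.33 m, so the parallel axis theorem gives I = 0.012123 + (1.04)(0.33)² = 0.12538 kg m².
Thin rod: I_cm = (1/12)ML² = (1/12)(5.72)(0.208)² = 0.020623 kg m²; axis through the centre, so I = 0.020623 kg m².
Solid sphere: I_cm = (2/5)MR² = (2/5)(3.62)(0.379)² = 0.20799 kg m²; centre at d = 0.93 m, so the parallel axis theorem gives I = 0.20799 + (3.62)(0.93)² = 3.3389 kg m².
Total I = 0.12538 + 0.020623 + 3.3389 = 3.4849 kg m².

3.48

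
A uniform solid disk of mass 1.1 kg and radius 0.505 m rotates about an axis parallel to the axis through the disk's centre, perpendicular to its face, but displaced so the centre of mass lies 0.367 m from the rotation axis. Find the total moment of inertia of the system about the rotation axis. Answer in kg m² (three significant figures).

0.288

I_cm = (1/2)MR² = (1/2)(1.1)(0.505)² = 0.14026 kg m²; centre at d = 0.367 m, so I = I_cm + Md² gives I = 0.14026 + (1.1)(0.367)² = 0.28842 kg m².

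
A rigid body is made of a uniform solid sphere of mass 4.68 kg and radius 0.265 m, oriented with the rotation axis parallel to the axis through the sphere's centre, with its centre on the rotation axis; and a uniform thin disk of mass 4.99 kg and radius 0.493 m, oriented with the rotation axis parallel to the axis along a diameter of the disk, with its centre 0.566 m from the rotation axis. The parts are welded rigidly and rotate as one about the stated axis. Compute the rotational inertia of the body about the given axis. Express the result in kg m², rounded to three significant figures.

Solid sphere: I_cm = (2/5)MR² = (2/5)(4.68)(0.265)² = 0.13146 kg m²; axis through the centre, so I = 0.13146 kg m².
Thin disk: I_cm = (1/4)MR² = (1/4)(4.99)(0.493)² = 0.3032 kg m²; centre at d = 0.566 m, so I = I_cm + Md² gives I = 0.3032 + (4.99)(0.566)² = 1.9018 kg m².
Total I = 0.13146 + 1.9018 = 2.0332 kg m².

2.03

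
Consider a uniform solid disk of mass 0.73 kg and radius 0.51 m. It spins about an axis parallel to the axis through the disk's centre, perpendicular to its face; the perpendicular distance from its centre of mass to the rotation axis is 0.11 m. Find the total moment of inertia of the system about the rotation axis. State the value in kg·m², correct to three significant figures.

I_cm = (1/2)MR² = (1/2)(0.73)(0.51)² = 0.094936 kg·m²; centre at d = 0.11 m, so the parallel axis theorem gives I = 0.094936 + (0.73)(0.11)² = 0.10377 kg·m².

0.104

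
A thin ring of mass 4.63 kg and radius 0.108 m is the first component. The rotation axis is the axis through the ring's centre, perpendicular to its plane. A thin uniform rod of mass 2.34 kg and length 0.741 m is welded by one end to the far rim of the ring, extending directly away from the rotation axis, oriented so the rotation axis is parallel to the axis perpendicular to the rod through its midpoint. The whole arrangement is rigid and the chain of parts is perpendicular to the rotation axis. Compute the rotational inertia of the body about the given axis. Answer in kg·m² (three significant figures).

Thin ring: I_cm = MR² = (4.63)(0.108)² = 0.054004 kg·m²; axis through the centre, so I = 0.054004 kg·m².
Thin rod: I_cm = (1/12)ML² = (1/12)(2.34)(0.741)² = 0.10707 kg·m²; centre at d = 0.108 + 0.3705 = 0.4785 m, so I = I_cm + Md² gives I = 0.10707 + (2.34)(0.4785)² = 0.64284 kg·m².
Total I = 0.054004 + 0.64284 = 0.69685 kg·m².

0.697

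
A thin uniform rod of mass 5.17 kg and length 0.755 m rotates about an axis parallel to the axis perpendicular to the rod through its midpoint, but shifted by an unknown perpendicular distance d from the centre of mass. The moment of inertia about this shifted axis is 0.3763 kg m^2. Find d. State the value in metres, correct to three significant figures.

0.159

About the centre-of-mass axis, I_cm = (1/12)ML² = (1/12)(5.17)(0.755)² = 0.24559 kg m^2.
Parallel axis theorem: I = I_cm + Md², so Md² = 0.3763 − 0.24559 = 0.13071 kg m^2.
d = √(0.13071 / 5.17) = 0.15901 m.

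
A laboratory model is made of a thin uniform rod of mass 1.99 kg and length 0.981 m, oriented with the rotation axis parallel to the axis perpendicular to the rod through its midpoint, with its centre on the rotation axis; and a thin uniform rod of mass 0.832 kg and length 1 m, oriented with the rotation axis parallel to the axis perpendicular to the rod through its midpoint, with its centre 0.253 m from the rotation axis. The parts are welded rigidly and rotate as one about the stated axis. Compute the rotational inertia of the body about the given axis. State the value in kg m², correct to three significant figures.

0.282

Thin rod: I_cm = (1/12)ML² = (1/12)(1.99)(0.981)² = 0.15959 kg m²; axis through the centre, so I = 0.15959 kg m².
Thin rod: I_cm = (1/12)ML² = (1/12)(0.832)(1)² = 0.069333 kg m²; centre at d = 0.253 m, so I = I_cm + Md² gives I = 0.069333 + (0.832)(0.253)² = 0.12259 kg m².
Total I = 0.15959 + 0.12259 = 0.28218 kg m².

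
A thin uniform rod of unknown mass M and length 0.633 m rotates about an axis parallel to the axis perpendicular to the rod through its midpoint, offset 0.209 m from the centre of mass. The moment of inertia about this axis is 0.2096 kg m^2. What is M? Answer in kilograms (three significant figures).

2.72

I = I_cm + Md² = (1/12)ML² + Md² = M·[0.0833333·(0.633)² + (0.209)²] = M·0.077072.
So M = 0.2096 / 0.077072 = 2.7195 kg.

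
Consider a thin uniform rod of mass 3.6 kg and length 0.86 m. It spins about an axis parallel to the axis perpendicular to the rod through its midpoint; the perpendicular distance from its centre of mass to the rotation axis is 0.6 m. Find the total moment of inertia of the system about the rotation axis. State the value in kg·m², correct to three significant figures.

1.52

I_cm = (1/12)ML² = (1/12)(3.6)(0.86)² = 0.22188 kg·m²; centre at d = 0.6 m, so the parallel axis theorem gives I = 0.22188 + (3.6)(0.6)² = 1.5179 kg·m².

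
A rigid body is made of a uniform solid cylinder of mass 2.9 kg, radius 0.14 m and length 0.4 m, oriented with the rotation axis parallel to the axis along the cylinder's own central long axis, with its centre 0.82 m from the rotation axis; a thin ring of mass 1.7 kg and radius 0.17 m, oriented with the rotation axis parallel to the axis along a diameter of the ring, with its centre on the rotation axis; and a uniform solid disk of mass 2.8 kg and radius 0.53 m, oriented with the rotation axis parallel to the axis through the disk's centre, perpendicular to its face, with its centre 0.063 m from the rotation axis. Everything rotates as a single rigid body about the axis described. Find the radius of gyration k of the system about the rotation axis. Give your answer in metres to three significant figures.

0.570

Solid cylinder: I_cm = (1/2)MR² = (1/2)(2.9)(0.14)² = 0.02842 kg m²; centre at d = 0.82 m, so the parallel axis theorem gives I = 0.02842 + (2.9)(0.82)² = 1.9784 kg m².
Thin ring: I_cm = (1/2)MR² = (1/2)(1.7)(0.17)² = 0.024565 kg m²; axis through the centre, so I = 0.024565 kg m².
Solid disk: I_cm = (1/2)MR² = (1/2)(2.8)(0.53)² = 0.39326 kg m²; centre at d = 0.063 m, so the parallel axis theorem gives I = 0.39326 + (2.8)(0.063)² = 0.40437 kg m².
Total I = 2.4073 kg m²; total mass M = 7.4 kg.
k = √(I/M) = √(2.4073/7.4) = 0.57036 m.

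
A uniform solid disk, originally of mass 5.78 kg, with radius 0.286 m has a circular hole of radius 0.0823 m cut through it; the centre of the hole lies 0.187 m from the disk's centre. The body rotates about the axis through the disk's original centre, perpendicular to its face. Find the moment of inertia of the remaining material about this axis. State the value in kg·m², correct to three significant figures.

0.218

Unpierced body about its centre: I₀ = (1/2)MR² = (1/2)(5.78)(0.286)² = 0.23639 kg·m².
The removed disk has mass m = M·(r/R)² = (5.78)(0.0823/0.286)² = 0.47863 kg (same uniform areal density).
Its moment of inertia about the rotation axis (parallel-axis theorem): I_hole = (1/2)mr² + md² = (1/2)(0.47863)(0.0823)² + (0.47863)(0.187)² = 0.018358 kg·m².
Treating the hole as negative mass, I = I₀ − I_hole = 0.23639 − 0.018358 = 0.21803 kg·m².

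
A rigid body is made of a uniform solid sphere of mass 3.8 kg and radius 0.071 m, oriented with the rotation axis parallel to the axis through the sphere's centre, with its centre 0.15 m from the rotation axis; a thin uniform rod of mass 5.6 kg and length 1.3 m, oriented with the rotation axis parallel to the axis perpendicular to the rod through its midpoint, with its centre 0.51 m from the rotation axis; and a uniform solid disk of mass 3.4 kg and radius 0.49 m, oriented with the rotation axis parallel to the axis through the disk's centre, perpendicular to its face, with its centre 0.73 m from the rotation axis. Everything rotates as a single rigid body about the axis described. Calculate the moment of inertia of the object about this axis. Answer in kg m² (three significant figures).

4.56

Solid sphere: I_cm = (2/5)MR² = (2/5)(3.8)(0.071)² = 0.0076623 kg m²; centre at d = 0.15 m, so the parallel axis theorem gives I = 0.0076623 + (3.8)(0.15)² = 0.093162 kg m².
Thin rod: I_cm = (1/12)ML² = (1/12)(5.6)(1.3)² = 0.78867 kg m²; centre at d = 0.51 m, so the parallel axis theorem gives I = 0.78867 + (5.6)(0.51)² = 2.2452 kg m².
Solid disk: I_cm = (1/2)MR² = (1/2)(3.4)(0.49)² = 0.40817 kg m²; centre at d = 0.73 m, so the parallel axis theorem gives I = 0.40817 + (3.4)(0.73)² = 2.22 kg m².
Total I = 0.093162 + 2.2452 + 2.22 = 4.5584 kg m².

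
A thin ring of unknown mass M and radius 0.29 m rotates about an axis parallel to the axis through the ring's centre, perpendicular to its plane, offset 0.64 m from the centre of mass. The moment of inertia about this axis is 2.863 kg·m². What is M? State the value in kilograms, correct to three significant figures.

5.80

I = I_cm + Md² = MR² + Md² = M·[1·(0.29)² + (0.64)²] = M·0.4937.
So M = 2.863 / 0.4937 = 5.7991 kg.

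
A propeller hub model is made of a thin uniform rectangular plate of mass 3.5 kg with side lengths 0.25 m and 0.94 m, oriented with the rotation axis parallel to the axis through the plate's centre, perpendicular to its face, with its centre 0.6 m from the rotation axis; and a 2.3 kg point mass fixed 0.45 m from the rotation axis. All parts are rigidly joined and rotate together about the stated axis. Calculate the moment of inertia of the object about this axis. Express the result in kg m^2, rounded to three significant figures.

Rectangular plate: I_cm = (1/12)M(a²+b²) = (1/12)(3.5)[(0.25)² + (0.94)²] = 0.27595 kg m^2; centre at d = 0.6 m, so I = I_cm + Md² gives I = 0.27595 + (3.5)(0.6)² = 1.5359 kg m^2.
Point mass: I_cm = 0; centre at d = 0.45 m, so I = I_cm + Md² gives I = 0 + (2.3)(0.45)² = 0.46575 kg m^2.
Total I = 1.5359 + 0.46575 = 2.0017 kg m^2.

2.00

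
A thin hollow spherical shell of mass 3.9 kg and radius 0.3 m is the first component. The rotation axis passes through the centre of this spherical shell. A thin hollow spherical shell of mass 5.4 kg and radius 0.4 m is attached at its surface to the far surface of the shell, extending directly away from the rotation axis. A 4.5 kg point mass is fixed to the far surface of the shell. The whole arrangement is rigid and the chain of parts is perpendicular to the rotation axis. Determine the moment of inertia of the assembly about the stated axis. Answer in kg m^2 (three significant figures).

8.90

Spherical shell: I_cm = (2/3)MR² = (2/3)(3.9)(0.3)² = 0.234 kg m^2; axis through the centre, so I = 0.234 kg m^2.
Spherical shell: I_cm = (2/3)MR² = (2/3)(5.4)(0.4)² = 0.576 kg m^2; centre at d = 0.3 + 0.4 = 0.7 m, so the parallel axis theorem gives I = 0.576 + (5.4)(0.7)² = 3.222 kg m^2.
Point mass: I_cm = 0; centre at d = 0.3 + 0.4 + 0.4 = 1.1 m, so the parallel axis theorem gives I = 0 + (4.5)(1.1)² = 5.445 kg m^2.
Total I = 0.234 + 3.222 + 5.445 = 8.901 kg m^2.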